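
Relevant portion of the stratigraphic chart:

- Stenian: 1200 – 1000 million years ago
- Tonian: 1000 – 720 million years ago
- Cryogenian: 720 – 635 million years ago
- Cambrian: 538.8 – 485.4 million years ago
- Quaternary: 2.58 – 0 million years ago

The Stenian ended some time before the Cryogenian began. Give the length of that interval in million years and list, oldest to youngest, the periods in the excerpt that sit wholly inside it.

280 million years; Tonian

The Stenian closes at 1000 Ma and the Cryogenian opens at 720 Ma, so the interval is 1000 − 720 = 280 Myr.
A period fits inside if it starts at or after 1000 Ma and ends at or before 720 Ma; oldest first that gives Tonian.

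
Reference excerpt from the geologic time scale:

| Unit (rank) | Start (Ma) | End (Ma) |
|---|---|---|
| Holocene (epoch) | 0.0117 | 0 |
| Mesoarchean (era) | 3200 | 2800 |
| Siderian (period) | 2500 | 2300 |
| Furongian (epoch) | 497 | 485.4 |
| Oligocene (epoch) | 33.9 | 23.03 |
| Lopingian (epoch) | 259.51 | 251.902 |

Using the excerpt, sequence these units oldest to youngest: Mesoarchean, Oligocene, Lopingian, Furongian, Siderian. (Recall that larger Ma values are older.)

Mesoarchean, Siderian, Furongian, Lopingian, Oligocene

The oldest of these is Mesoarchean (starts 3200 Ma) and the youngest is Oligocene (ends 23.03 Ma).
In between, by decreasing start age: Siderian (2500), Furongian (497), Lopingian (259.51).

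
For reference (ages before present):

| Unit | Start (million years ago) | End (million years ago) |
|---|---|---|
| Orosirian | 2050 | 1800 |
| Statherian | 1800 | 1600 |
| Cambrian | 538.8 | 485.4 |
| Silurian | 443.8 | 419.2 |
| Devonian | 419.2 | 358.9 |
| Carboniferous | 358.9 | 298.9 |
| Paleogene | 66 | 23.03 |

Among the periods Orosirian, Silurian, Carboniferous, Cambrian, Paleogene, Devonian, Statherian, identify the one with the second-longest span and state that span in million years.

Start − end for each: Orosirian 2050 − 1800 = 250; Silurian 443.8 − 419.2 = 24.6; Carboniferous 358.9 − 298.9 = 60; Cambrian 538.8 − 485.4 = 53.4; Paleogene 66 − 23.03 = 42.97; Devonian 419.2 − 358.9 = 60.3; Statherian 1800 − 1600 = 200.
Ranking these from longest: Orosirian > Statherian > Devonian > Carboniferous > Cambrian > Paleogene > Silurian.
Position 2 in that ranking is Statherian, which lasted 200 Myr.

Statherian, 200 million years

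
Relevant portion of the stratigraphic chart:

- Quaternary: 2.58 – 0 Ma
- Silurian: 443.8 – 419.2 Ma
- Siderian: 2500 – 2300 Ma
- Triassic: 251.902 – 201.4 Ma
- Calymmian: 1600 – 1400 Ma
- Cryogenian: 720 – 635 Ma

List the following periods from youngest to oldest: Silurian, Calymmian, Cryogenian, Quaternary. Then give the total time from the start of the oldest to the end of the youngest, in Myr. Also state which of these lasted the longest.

Start ages (Ma): Calymmian 1600, Cryogenian 720, Silurian 443.8, Quaternary 2.58.
Ordered youngest to oldest: Quaternary, Silurian, Cryogenian, Calymmian.
Span = 1600 − 0 = 1600 Myr.
Durations: Silurian 24.6, Cryogenian 85, Calymmian 200, Quaternary 2.58 → longest is Calymmian (200 Myr).

Quaternary → Silurian → Cryogenian → Calymmian; total span 1600 Myr; longest is Calymmian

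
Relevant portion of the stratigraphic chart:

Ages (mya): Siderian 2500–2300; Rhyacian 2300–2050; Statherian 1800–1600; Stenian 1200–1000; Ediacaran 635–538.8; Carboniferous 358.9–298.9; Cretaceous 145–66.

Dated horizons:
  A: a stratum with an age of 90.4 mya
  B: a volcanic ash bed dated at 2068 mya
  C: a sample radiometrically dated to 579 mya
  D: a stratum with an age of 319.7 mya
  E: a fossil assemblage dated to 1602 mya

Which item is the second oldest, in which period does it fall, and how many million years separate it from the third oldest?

E, in the Statherian; 1023 million years to C

Sorted oldest-first by Ma: B (2068), E (1602), C (579), D (319.7), A (90.4).
The second oldest is E at 1602 Ma, which lies in 1800–1600 Ma: the Statherian.
The third oldest is C at 579 Ma; separation = |1602 − 579| = 1023 Myr.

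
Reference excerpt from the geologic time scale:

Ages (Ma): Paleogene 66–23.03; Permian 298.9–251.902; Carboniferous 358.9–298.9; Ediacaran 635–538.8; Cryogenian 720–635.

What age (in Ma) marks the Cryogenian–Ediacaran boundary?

The Cryogenian ends and the Ediacaran begins at 635 Ma.

635 Ma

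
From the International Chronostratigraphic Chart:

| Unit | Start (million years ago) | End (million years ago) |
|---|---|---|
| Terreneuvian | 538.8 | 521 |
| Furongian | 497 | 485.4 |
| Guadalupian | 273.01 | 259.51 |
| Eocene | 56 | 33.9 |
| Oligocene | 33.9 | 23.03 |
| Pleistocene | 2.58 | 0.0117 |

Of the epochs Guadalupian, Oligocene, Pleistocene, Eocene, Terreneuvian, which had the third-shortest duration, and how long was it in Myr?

Start − end for each: Guadalupian 273.01 − 259.51 = 13.5; Oligocene 33.9 − 23.03 = 10.87; Pleistocene 2.58 − 0.0117 = 2.5683; Eocene 56 − 33.9 = 22.1; Terreneuvian 538.8 − 521 = 17.8.
Ranking these from shortest: Pleistocene < Oligocene < Guadalupian < Terreneuvian < Eocene.
Position 3 in that ranking is Guadalupian, which lasted 13.5 Myr.

Guadalupian, 13.5 million years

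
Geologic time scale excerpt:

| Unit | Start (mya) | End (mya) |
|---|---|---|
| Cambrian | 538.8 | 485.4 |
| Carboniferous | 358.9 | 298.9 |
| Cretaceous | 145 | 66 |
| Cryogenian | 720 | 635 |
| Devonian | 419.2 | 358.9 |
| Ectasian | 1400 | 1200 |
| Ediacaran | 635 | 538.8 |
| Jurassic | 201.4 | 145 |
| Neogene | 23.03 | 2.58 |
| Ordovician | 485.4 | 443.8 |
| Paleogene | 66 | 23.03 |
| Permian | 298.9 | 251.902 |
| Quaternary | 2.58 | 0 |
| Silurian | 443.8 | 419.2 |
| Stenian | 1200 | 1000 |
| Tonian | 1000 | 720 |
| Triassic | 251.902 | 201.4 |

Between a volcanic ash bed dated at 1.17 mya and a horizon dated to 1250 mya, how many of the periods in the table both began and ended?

1250 Ma sits inside the Ectasian (1400–1200) and 1.17 Ma inside the Quaternary (2.58–0); neither of those is wholly between the two dates.
The listed periods lying completely between them are Stenian, Tonian, Cryogenian, Ediacaran, Cambrian, Ordovician, Silurian, Devonian, Carboniferous, Permian, Triassic, Jurassic, Cretaceous, Paleogene, Neogene — 15 in all.

15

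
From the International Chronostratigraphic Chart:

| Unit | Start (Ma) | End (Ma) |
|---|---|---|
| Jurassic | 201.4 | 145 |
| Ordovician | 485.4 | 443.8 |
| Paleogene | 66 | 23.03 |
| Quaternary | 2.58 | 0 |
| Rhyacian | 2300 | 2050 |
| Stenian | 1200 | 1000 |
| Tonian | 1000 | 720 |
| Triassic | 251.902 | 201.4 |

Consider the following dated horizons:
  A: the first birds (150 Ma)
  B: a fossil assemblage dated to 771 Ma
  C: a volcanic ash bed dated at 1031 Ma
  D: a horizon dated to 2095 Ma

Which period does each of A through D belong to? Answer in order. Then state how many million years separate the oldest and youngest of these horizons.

A: 150 Ma lies in 201.4–145 Ma, so Jurassic.
B: 771 Ma lies in 1000–720 Ma, so Tonian.
C: 1031 Ma lies in 1200–1000 Ma, so Stenian.
D: 2095 Ma lies in 2300–2050 Ma, so Rhyacian.
Oldest = 2095 Ma, youngest = 150 Ma → span 1945 Myr.

A — Jurassic; B — Tonian; C — Stenian; D — Rhyacian; span 1945 million years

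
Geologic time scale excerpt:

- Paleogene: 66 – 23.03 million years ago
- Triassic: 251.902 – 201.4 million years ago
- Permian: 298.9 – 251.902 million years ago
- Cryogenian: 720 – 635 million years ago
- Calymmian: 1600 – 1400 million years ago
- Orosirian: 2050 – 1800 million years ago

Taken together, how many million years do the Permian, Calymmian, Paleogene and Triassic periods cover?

Each duration: Permian = 46.998; Calymmian = 200; Paleogene = 42.97; Triassic = 50.502.
Sum: 46.998 + 200 + 42.97 + 50.502 = 340.47 Myr.

340.47 million years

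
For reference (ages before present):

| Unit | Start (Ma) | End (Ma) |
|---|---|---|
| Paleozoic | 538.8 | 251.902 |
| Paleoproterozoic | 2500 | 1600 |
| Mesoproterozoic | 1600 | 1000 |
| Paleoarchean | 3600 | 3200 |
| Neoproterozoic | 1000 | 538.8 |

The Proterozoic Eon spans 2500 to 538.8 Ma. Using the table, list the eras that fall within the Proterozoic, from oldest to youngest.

Eras with both bounds inside 2500–538.8 Ma: Paleoproterozoic (2500–1600), Mesoproterozoic (1600–1000), Neoproterozoic (1000–538.8).

Paleoproterozoic, Mesoproterozoic, Neoproterozoic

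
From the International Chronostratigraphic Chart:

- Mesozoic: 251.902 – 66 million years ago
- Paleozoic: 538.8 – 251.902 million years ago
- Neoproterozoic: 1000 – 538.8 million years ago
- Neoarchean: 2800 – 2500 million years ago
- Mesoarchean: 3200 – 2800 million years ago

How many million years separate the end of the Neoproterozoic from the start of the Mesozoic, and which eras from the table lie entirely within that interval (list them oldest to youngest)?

286.898 million years; Paleozoic

End of Neoproterozoic = 538.8 Ma; start of Mesozoic = 251.902 Ma.
Gap = 538.8 − 251.902 = 286.898 Myr.
Eras wholly inside 538.8–251.902 Ma: Paleozoic (538.8–251.902).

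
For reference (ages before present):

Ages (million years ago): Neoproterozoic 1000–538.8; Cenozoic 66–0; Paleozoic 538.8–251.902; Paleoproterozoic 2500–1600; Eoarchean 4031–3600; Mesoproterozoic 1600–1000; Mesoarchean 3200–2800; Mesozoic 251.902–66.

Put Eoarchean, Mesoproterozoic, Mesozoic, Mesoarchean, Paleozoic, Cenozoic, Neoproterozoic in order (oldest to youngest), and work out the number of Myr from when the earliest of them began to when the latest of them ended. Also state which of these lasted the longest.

Start ages (Ma): Eoarchean 4031, Mesoarchean 3200, Mesoproterozoic 1600, Neoproterozoic 1000, Paleozoic 538.8, Mesozoic 251.902, Cenozoic 66.
Ordered oldest to youngest: Eoarchean, Mesoarchean, Mesoproterozoic, Neoproterozoic, Paleozoic, Mesozoic, Cenozoic.
Span = 4031 − 0 = 4031 Myr.
Durations: Neoproterozoic 461.2, Paleozoic 286.898, Mesoarchean 400, Cenozoic 66, Eoarchean 431, Mesozoic 185.902, Mesoproterozoic 600 → longest is Mesoproterozoic (600 Myr).

Eoarchean → Mesoarchean → Mesoproterozoic → Neoproterozoic → Paleozoic → Mesozoic → Cenozoic; total span 4031 Myr; longest is Mesoproterozoic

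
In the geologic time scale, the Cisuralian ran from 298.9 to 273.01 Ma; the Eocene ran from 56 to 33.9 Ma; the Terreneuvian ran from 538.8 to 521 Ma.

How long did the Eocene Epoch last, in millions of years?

22.1 million years

56 − 33.9 = 22.1 million years.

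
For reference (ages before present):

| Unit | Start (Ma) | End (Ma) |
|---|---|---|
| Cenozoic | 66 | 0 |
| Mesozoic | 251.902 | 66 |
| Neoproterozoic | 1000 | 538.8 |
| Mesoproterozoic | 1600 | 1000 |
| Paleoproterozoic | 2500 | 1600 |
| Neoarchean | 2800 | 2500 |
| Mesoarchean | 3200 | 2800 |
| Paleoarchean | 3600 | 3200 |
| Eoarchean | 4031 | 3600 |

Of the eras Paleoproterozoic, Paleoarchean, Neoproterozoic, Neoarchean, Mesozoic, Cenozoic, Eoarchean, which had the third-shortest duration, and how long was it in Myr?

Start − end for each: Paleoproterozoic 2500 − 1600 = 900; Paleoarchean 3600 − 3200 = 400; Neoproterozoic 1000 − 538.8 = 461.2; Neoarchean 2800 − 2500 = 300; Mesozoic 251.902 − 66 = 185.902; Cenozoic 66 − 0 = 66; Eoarchean 4031 − 3600 = 431.
Ranking these from shortest: Cenozoic < Mesozoic < Neoarchean < Paleoarchean < Eoarchean < Neoproterozoic < Paleoproterozoic.
Position 3 in that ranking is Neoarchean, which lasted 300 Myr.

Neoarchean, 300 million years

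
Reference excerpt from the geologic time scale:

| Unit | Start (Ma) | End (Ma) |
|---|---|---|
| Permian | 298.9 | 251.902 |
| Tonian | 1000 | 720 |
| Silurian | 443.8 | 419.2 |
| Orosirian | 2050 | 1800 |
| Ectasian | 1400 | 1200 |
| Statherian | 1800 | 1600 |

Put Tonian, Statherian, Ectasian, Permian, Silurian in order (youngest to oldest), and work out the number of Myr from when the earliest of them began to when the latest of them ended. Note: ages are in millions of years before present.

Permian → Silurian → Tonian → Ectasian → Statherian; total span 1548.098 Myr

From the excerpt: Tonian 1000–720; Statherian 1800–1600; Ectasian 1400–1200; Permian 298.9–251.902; Silurian 443.8–419.2 (Ma).
Larger Ma is earlier, so the oldest is Statherian and the youngest is Permian; youngest to oldest: Permian, Silurian, Tonian, Ectasian, Statherian.
Oldest start 1800 minus youngest end 251.902 gives 1548.098 Myr overall.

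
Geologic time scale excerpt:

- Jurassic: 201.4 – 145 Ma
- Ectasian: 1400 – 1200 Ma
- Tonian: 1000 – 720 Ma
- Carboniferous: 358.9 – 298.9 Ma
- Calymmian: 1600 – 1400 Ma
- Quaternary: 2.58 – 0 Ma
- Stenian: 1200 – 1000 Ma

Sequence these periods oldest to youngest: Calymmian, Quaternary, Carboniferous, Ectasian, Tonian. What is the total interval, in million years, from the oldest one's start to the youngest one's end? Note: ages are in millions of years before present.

Calymmian, Ectasian, Tonian, Carboniferous, Quaternary; total span 1600 Myr

From the excerpt: Calymmian 1600–1400; Quaternary 2.58–0; Carboniferous 358.9–298.9; Ectasian 1400–1200; Tonian 1000–720 (Ma).
Larger Ma is earlier, so the oldest is Calymmian and the youngest is Quaternary; oldest to youngest: Calymmian, Ectasian, Tonian, Carboniferous, Quaternary.
Oldest start 1600 minus youngest end 0 gives 1600 Myr overall.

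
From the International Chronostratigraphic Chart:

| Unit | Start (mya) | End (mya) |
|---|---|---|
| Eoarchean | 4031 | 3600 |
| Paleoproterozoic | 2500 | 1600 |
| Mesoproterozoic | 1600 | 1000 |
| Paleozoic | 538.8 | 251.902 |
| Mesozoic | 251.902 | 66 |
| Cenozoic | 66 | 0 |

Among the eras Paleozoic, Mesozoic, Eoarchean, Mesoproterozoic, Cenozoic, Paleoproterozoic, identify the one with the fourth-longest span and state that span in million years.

Paleozoic, 286.898 million years

Durations: Paleozoic 286.898; Mesozoic 185.902; Eoarchean 431; Mesoproterozoic 600; Cenozoic 66; Paleoproterozoic 900 Myr.
Sorted longest-first: Paleoproterozoic (900), Mesoproterozoic (600), Eoarchean (431), Paleozoic (286.898), Mesozoic (185.902), Cenozoic (66).
The fourth longest is Paleozoic at 286.898 Myr.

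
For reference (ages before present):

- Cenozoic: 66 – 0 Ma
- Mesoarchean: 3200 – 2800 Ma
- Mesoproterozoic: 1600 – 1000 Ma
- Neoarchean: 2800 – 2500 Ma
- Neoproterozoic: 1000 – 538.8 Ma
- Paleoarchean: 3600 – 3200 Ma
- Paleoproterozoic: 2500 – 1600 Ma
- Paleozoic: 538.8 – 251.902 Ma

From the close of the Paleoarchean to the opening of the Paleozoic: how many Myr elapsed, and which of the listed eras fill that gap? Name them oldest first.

End of Paleoarchean = 3200 Ma; start of Paleozoic = 538.8 Ma.
Gap = 3200 − 538.8 = 2661.2 Myr.
Eras wholly inside 3200–538.8 Ma: Mesoarchean (3200–2800), Neoarchean (2800–2500), Paleoproterozoic (2500–1600), Mesoproterozoic (1600–1000), Neoproterozoic (1000–538.8).

2661.2 million years; Mesoarchean, Neoarchean, Paleoproterozoic, Mesoproterozoic, Neoproterozoic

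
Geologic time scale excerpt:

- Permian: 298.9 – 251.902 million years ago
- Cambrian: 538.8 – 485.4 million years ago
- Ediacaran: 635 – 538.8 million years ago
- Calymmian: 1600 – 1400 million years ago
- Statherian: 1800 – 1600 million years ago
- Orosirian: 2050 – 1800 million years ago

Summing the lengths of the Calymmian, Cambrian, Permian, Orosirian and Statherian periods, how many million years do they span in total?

750.398 million years

Each duration: Calymmian = 200; Cambrian = 53.4; Permian = 46.998; Orosirian = 250; Statherian = 200.
Sum: 200 + 53.4 + 46.998 + 250 + 200 = 750.398 Myr.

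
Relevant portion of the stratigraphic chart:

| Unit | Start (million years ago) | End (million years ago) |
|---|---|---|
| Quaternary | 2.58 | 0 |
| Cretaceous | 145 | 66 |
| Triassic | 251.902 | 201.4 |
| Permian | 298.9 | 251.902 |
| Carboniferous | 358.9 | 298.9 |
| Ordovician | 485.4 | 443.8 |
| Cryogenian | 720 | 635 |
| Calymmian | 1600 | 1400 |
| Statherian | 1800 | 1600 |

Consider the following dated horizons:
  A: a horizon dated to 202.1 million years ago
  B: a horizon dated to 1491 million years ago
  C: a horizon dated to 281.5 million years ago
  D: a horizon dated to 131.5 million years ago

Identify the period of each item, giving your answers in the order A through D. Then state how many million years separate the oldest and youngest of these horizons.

A — Triassic; B — Calymmian; C — Permian; D — Cretaceous; span 1359.5 million years

A: 202.1 Ma lies in 251.902–201.4 Ma, so Triassic.
B: 1491 Ma lies in 1600–1400 Ma, so Calymmian.
C: 281.5 Ma lies in 298.9–251.902 Ma, so Permian.
D: 131.5 Ma lies in 145–66 Ma, so Cretaceous.
Oldest = 1491 Ma, youngest = 131.5 Ma → span 1359.5 Myr.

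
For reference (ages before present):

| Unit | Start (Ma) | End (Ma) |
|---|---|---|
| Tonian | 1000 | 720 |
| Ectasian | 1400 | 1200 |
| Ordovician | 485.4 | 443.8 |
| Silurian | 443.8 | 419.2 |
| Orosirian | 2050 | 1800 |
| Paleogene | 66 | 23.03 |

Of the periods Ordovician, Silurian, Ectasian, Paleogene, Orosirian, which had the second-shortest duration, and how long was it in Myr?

Durations: Ordovician 41.6; Silurian 24.6; Ectasian 200; Paleogene 42.97; Orosirian 250 Myr.
Sorted shortest-first: Silurian (24.6), Ordovician (41.6), Paleogene (42.97), Ectasian (200), Orosirian (250).
The second shortest is Ordovician at 41.6 Myr.

Ordovician, 41.6 million years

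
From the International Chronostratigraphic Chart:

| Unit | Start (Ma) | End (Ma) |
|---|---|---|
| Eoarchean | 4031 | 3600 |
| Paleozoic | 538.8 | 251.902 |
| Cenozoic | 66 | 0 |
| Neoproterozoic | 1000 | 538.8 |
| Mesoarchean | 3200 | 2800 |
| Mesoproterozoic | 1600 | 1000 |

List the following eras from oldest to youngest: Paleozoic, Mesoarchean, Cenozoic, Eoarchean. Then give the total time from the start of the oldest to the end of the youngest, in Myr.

Start ages (Ma): Eoarchean 4031, Mesoarchean 3200, Paleozoic 538.8, Cenozoic 66.
Ordered oldest to youngest: Eoarchean, Mesoarchean, Paleozoic, Cenozoic.
Span = 4031 − 0 = 4031 Myr.

Eoarchean, Mesoarchean, Paleozoic, Cenozoic; total span 4031 Myr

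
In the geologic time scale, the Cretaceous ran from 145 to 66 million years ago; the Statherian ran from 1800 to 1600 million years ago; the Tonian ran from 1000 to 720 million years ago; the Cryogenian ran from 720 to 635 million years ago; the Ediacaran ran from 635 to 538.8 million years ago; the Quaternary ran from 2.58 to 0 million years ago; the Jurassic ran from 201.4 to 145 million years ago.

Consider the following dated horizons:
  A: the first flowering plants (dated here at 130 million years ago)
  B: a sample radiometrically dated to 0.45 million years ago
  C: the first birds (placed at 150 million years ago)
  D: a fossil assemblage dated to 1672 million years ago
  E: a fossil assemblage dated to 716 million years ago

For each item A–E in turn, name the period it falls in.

A — Cretaceous; B — Quaternary; C — Jurassic; D — Statherian; E — Cryogenian

Match each age against the start–end ranges in the excerpt: A = 130 Ma → Cretaceous (145–66); B = 0.45 Ma → Quaternary (2.58–0); C = 150 Ma → Jurassic (201.4–145); D = 1672 Ma → Statherian (1800–1600); E = 716 Ma → Cryogenian (720–635).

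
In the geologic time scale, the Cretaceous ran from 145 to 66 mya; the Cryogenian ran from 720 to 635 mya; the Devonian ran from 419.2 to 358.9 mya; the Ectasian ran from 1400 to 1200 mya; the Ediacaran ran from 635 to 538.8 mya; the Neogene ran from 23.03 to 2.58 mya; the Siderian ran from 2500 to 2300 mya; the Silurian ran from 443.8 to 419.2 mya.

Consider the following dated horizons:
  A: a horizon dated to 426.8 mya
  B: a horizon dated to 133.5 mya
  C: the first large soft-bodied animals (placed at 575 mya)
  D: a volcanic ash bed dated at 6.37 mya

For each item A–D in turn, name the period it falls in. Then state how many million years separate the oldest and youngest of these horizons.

A: 426.8 Ma lies in 443.8–419.2 Ma, so Silurian.
B: 133.5 Ma lies in 145–66 Ma, so Cretaceous.
C: 575 Ma lies in 635–538.8 Ma, so Ediacaran.
D: 6.37 Ma lies in 23.03–2.58 Ma, so Neogene.
Oldest = 575 Ma, youngest = 6.37 Ma → span 568.63 Myr.

A — Silurian; B — Cretaceous; C — Ediacaran; D — Neogene; span 568.63 million years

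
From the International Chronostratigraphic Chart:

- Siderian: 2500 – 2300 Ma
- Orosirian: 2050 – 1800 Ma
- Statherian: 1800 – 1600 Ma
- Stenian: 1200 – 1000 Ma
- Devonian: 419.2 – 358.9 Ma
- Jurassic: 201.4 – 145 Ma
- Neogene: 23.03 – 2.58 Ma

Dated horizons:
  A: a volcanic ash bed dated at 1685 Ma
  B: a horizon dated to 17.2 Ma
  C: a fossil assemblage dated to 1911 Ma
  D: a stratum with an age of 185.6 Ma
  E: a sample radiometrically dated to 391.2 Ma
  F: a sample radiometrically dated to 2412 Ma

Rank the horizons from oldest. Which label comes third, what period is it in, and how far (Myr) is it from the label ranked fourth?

A, in the Statherian; 1293.8 million years to E

Larger Ma means older, so oldest first: F 2412 > C 1911 > A 1685 > E 391.2 > D 185.6 > B 17.2.
Counting 3 along gives A (1685 Ma); the excerpt puts that inside the Statherian, 1800–1600 Ma.
Next in line is E (391.2 Ma), and 1685 − 391.2 = 1293.8 Myr.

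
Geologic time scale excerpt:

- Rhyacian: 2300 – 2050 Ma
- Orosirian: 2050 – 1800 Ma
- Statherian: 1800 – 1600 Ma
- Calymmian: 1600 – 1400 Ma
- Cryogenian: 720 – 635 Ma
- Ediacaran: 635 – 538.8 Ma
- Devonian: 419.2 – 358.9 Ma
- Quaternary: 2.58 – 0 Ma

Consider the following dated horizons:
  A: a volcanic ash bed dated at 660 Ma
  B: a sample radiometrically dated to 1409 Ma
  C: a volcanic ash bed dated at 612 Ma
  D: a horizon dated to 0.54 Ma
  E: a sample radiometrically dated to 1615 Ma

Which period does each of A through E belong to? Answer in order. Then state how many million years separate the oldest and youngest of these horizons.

A: 660 Ma lies in 720–635 Ma, so Cryogenian.
B: 1409 Ma lies in 1600–1400 Ma, so Calymmian.
C: 612 Ma lies in 635–538.8 Ma, so Ediacaran.
D: 0.54 Ma lies in 2.58–0 Ma, so Quaternary.
E: 1615 Ma lies in 1800–1600 Ma, so Statherian.
Oldest = 1615 Ma, youngest = 0.54 Ma → span 1614.46 Myr.

A — Cryogenian; B — Calymmian; C — Ediacaran; D — Quaternary; E — Statherian; span 1614.46 million years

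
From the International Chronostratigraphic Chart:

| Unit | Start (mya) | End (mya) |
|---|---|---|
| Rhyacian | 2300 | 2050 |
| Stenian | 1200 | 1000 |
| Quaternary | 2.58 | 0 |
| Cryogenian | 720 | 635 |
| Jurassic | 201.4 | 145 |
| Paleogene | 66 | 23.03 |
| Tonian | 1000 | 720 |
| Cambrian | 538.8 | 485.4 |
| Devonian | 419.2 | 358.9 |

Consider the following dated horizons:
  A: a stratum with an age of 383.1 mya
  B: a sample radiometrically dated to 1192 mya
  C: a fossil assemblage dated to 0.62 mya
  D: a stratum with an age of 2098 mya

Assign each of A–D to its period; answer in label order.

Match each age against the start–end ranges in the excerpt: A = 383.1 Ma → Devonian (419.2–358.9); B = 1192 Ma → Stenian (1200–1000); C = 0.62 Ma → Quaternary (2.58–0); D = 2098 Ma → Rhyacian (2300–2050).

A — Devonian; B — Stenian; C — Quaternary; D — Rhyacian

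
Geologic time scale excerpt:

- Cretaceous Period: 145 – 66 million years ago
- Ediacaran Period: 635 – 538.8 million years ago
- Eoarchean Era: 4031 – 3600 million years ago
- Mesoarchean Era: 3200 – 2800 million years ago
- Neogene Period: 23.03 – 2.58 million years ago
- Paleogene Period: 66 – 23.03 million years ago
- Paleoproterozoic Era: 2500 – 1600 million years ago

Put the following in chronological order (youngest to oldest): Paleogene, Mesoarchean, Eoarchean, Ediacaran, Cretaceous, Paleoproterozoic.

Sorting by start age (ascending Ma, since larger Ma = older): Paleogene start 66, Cretaceous start 145, Ediacaran start 635, Paleoproterozoic start 2500, Mesoarchean start 3200, Eoarchean start 4031.

Paleogene → Cretaceous → Ediacaran → Paleoproterozoic → Mesoarchean → Eoarchean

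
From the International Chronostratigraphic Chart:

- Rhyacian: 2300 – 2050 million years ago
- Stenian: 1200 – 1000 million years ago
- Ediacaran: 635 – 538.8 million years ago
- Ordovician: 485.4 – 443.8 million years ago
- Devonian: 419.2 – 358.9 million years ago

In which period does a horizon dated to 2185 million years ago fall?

2185 Ma lies between 2300 and 2050 Ma, so it falls in the Rhyacian.

Rhyacian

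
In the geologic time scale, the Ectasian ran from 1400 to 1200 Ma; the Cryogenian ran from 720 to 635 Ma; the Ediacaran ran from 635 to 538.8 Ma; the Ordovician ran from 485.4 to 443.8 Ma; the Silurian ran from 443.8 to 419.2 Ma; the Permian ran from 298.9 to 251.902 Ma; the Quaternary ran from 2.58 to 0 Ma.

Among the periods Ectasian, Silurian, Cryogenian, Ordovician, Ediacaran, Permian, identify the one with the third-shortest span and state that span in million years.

Start − end for each: Ectasian 1400 − 1200 = 200; Silurian 443.8 − 419.2 = 24.6; Cryogenian 720 − 635 = 85; Ordovician 485.4 − 443.8 = 41.6; Ediacaran 635 − 538.8 = 96.2; Permian 298.9 − 251.902 = 46.998.
Ranking these from shortest: Silurian < Ordovician < Permian < Cryogenian < Ediacaran < Ectasian.
Position 3 in that ranking is Permian, which lasted 46.998 Myr.

Permian, 46.998 million years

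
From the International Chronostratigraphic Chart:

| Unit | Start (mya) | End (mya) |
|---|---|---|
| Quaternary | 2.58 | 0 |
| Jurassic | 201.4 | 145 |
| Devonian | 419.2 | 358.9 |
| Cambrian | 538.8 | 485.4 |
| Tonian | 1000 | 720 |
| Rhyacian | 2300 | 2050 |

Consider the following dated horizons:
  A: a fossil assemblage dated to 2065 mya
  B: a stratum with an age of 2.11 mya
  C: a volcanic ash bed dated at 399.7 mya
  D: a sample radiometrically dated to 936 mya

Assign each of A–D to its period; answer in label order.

A: 2065 Ma lies in 2300–2050 Ma, so Rhyacian.
B: 2.11 Ma lies in 2.58–0 Ma, so Quaternary.
C: 399.7 Ma lies in 419.2–358.9 Ma, so Devonian.
D: 936 Ma lies in 1000–720 Ma, so Tonian.

A — Rhyacian; B — Quaternary; C — Devonian; D — Tonian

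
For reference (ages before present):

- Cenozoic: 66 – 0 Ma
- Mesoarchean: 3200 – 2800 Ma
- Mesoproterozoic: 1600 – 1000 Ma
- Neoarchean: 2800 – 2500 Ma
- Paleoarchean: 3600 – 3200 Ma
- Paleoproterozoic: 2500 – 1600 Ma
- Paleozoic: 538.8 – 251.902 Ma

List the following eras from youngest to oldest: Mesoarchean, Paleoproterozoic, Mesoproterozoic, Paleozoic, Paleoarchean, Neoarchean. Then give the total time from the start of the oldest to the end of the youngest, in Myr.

From the excerpt: Mesoarchean 3200–2800; Paleoproterozoic 2500–1600; Mesoproterozoic 1600–1000; Paleozoic 538.8–251.902; Paleoarchean 3600–3200; Neoarchean 2800–2500 (Ma).
Larger Ma is earlier, so the oldest is Paleoarchean and the youngest is Paleozoic; youngest to oldest: Paleozoic, Mesoproterozoic, Paleoproterozoic, Neoarchean, Mesoarchean, Paleoarchean.
Oldest start 3600 minus youngest end 251.902 gives 3348.098 Myr overall.

Paleozoic → Mesoproterozoic → Paleoproterozoic → Neoarchean → Mesoarchean → Paleoarchean; total span 3348.098 Myr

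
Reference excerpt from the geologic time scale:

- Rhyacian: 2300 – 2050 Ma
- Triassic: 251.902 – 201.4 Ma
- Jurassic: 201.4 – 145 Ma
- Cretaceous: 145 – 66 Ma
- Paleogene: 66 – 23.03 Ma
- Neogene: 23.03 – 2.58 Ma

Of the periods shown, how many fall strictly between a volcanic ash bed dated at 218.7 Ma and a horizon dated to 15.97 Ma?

3

The older date is 218.7 Ma and the younger is 15.97 Ma.
Periods with start < 218.7 and end > 15.97 Ma: Jurassic (201.4–145), Cretaceous (145–66), Paleogene (66–23.03).
That is 3 complete periods.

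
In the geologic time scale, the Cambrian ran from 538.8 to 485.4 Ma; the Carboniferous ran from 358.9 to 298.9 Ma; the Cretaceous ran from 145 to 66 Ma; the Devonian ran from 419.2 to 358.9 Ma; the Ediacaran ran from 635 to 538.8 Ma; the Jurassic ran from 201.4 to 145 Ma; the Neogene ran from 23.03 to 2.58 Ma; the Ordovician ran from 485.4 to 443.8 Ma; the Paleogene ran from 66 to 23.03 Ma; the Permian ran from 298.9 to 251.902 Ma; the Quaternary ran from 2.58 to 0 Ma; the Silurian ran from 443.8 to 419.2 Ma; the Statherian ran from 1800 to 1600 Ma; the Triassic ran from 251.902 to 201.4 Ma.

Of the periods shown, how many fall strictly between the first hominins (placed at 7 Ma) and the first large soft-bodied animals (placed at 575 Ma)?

575 Ma sits inside the Ediacaran (635–538.8) and 7 Ma inside the Neogene (23.03–2.58); neither of those is wholly between the two dates.
The listed periods lying completely between them are Cambrian, Ordovician, Silurian, Devonian, Carboniferous, Permian, Triassic, Jurassic, Cretaceous, Paleogene — 10 in all.

10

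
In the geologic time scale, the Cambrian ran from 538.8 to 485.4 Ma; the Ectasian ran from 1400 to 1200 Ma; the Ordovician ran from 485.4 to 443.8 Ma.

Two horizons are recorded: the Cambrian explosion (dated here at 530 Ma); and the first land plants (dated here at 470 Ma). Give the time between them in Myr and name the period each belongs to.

60 million years apart; the first in the Cambrian, the second in the Ordovician

Elapsed time: 530 − 470 = 60 Myr.
530 Ma lies within 538.8–485.4 Ma: Cambrian.
470 Ma lies within 485.4–443.8 Ma: Ordovician.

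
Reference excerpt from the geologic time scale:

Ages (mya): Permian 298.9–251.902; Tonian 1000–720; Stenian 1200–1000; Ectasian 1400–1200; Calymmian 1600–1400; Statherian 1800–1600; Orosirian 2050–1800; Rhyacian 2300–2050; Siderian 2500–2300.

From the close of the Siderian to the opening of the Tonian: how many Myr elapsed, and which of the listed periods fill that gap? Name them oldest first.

The Siderian closes at 2300 Ma and the Tonian opens at 1000 Ma, so the interval is 2300 − 1000 = 1300 Myr.
A period fits inside if it starts at or after 2300 Ma and ends at or before 1000 Ma; oldest first that gives Rhyacian, Orosirian, Statherian, Calymmian, Ectasian, Stenian.

1300 million years; Rhyacian, Orosirian, Statherian, Calymmian, Ectasian, Stenian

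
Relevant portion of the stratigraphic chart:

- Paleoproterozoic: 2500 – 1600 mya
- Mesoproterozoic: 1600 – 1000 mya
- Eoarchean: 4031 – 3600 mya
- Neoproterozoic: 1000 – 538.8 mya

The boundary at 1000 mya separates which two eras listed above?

Mesoproterozoic and Neoproterozoic

The Mesoproterozoic ends at 1000 mya and the Neoproterozoic begins at 1000 mya, so they share that boundary.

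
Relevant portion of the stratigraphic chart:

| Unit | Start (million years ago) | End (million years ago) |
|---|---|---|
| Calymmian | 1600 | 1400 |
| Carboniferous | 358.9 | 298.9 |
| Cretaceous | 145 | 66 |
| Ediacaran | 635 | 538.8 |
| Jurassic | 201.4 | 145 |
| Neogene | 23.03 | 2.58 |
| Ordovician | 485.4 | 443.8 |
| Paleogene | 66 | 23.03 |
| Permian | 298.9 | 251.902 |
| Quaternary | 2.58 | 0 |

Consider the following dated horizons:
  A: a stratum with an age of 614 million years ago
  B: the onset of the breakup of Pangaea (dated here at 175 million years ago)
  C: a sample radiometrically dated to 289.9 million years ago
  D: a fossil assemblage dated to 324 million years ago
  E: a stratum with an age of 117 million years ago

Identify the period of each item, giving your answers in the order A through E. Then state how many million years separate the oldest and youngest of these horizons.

Match each age against the start–end ranges in the excerpt: A = 614 Ma → Ediacaran (635–538.8); B = 175 Ma → Jurassic (201.4–145); C = 289.9 Ma → Permian (298.9–251.902); D = 324 Ma → Carboniferous (358.9–298.9); E = 117 Ma → Cretaceous (145–66).
The largest age is 614 Ma and the smallest is 117 Ma; their difference is 497 Myr.

A — Ediacaran; B — Jurassic; C — Permian; D — Carboniferous; E — Cretaceous; span 497 million years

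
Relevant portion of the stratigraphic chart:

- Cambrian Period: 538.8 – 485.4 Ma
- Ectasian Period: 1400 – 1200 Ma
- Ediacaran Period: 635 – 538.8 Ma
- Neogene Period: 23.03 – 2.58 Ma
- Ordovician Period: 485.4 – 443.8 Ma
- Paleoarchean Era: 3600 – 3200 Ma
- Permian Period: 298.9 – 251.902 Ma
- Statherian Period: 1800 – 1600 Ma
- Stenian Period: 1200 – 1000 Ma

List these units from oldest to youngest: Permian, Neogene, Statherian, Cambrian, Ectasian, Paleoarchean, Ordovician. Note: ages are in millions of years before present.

Paleoarchean, Statherian, Ectasian, Cambrian, Ordovician, Permian, Neogene

Sorting by start age (descending Ma, since larger Ma = older): Paleoarchean began 3600, Statherian began 1800, Ectasian began 1400, Cambrian began 538.8, Ordovician began 485.4, Permian began 298.9, Neogene began 23.03.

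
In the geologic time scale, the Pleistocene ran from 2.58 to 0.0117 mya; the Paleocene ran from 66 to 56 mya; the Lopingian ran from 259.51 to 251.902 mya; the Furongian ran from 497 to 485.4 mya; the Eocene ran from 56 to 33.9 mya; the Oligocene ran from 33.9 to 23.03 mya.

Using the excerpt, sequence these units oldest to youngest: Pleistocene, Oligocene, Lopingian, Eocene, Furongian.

Furongian, Lopingian, Eocene, Oligocene, Pleistocene

The oldest of these is Furongian (starts 497 Ma) and the youngest is Pleistocene (ends 0.0117 Ma).
In between, by decreasing start age: Lopingian (259.51), Eocene (56), Oligocene (33.9).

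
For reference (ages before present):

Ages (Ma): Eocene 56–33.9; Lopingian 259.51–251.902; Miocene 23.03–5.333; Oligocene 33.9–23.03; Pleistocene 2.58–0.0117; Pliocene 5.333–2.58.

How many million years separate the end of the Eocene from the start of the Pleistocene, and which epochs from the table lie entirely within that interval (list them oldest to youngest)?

31.32 million years; Oligocene, Miocene, Pliocene

End of Eocene = 33.9 Ma; start of Pleistocene = 2.58 Ma.
Gap = 33.9 − 2.58 = 31.32 Myr.
Epochs wholly inside 33.9–2.58 Ma: Oligocene (33.9–23.03), Miocene (23.03–5.333), Pliocene (5.333–2.58).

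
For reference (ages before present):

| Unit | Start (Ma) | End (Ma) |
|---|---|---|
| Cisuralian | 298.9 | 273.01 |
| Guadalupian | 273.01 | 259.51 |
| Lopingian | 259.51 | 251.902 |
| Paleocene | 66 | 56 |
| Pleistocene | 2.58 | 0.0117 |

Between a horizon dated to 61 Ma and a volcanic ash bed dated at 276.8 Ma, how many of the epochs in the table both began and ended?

The older date is 276.8 Ma and the younger is 61 Ma.
Epochs with start < 276.8 and end > 61 Ma: Guadalupian (273.01–259.51), Lopingian (259.51–251.902).
That is 2 complete epochs.

2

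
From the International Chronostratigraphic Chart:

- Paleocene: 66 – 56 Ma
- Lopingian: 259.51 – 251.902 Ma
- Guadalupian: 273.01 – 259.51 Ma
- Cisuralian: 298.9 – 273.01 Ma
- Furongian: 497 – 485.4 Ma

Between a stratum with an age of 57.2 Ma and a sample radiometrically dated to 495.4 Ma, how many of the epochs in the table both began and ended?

3

The older date is 495.4 Ma and the younger is 57.2 Ma.
Epochs with start < 495.4 and end > 57.2 Ma: Cisuralian (298.9–273.01), Guadalupian (273.01–259.51), Lopingian (259.51–251.902).
That is 3 complete epochs.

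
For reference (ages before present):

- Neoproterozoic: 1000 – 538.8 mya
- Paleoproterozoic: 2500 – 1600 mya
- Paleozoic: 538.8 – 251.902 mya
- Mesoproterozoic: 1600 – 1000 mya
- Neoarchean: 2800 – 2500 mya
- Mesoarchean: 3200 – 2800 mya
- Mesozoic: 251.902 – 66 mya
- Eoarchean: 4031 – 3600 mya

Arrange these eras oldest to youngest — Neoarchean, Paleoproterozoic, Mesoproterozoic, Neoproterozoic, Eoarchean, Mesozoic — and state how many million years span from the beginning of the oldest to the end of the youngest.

From the excerpt: Neoarchean 2800–2500; Paleoproterozoic 2500–1600; Mesoproterozoic 1600–1000; Neoproterozoic 1000–538.8; Eoarchean 4031–3600; Mesozoic 251.902–66 (Ma).
Larger Ma is earlier, so the oldest is Eoarchean and the youngest is Mesozoic; oldest to youngest: Eoarchean, Neoarchean, Paleoproterozoic, Mesoproterozoic, Neoproterozoic, Mesozoic.
Oldest start 4031 minus youngest end 66 gives 3965 Myr overall.

Eoarchean, Neoarchean, Paleoproterozoic, Mesoproterozoic, Neoproterozoic, Mesozoic; total span 3965 Myr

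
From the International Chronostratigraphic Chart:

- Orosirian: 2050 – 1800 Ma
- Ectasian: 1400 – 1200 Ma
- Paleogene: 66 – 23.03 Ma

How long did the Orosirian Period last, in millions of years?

2050 − 1800 = 250 million years.

250 million years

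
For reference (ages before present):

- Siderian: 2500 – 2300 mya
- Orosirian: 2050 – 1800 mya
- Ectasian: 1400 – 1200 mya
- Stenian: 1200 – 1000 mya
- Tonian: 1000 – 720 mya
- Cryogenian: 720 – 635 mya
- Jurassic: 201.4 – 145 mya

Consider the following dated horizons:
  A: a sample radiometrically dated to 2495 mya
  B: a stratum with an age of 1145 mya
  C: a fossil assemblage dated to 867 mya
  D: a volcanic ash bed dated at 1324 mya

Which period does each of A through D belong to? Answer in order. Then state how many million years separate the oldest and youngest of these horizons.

Match each age against the start–end ranges in the excerpt: A = 2495 Ma → Siderian (2500–2300); B = 1145 Ma → Stenian (1200–1000); C = 867 Ma → Tonian (1000–720); D = 1324 Ma → Ectasian (1400–1200).
The largest age is 2495 Ma and the smallest is 867 Ma; their difference is 1628 Myr.

A — Siderian; B — Stenian; C — Tonian; D — Ectasian; span 1628 million years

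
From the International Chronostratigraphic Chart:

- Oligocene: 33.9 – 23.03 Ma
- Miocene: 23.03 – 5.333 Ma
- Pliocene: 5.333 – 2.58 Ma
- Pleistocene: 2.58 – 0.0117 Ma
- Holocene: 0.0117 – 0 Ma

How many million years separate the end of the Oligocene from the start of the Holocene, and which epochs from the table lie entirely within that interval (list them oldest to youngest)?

End of Oligocene = 23.03 Ma; start of Holocene = 0.0117 Ma.
Gap = 23.03 − 0.0117 = 23.0183 Myr.
Epochs wholly inside 23.03–0.0117 Ma: Miocene (23.03–5.333), Pliocene (5.333–2.58), Pleistocene (2.58–0.0117).

23.0183 million years; Miocene, Pliocene, Pleistocene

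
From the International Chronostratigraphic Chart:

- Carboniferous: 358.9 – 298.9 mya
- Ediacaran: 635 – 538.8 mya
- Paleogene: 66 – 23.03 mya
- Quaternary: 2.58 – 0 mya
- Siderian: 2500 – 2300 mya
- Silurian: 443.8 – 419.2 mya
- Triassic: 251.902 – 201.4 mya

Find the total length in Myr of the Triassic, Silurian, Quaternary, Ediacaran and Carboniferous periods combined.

233.882 million years

Duration is start − end for each: (251.902 − 201.4) + (443.8 − 419.2) + (2.58 − 0) + (635 − 538.8) + (358.9 − 298.9).
That is 50.502 + 24.6 + 2.58 + 96.2 + 60, which totals 233.882 million years.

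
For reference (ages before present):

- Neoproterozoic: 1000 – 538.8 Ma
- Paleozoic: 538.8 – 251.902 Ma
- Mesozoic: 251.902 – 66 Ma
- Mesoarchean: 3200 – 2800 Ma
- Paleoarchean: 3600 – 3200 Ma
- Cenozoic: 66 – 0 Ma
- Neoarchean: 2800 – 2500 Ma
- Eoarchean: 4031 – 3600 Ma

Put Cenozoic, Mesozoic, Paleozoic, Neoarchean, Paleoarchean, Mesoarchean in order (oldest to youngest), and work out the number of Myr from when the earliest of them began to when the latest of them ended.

Start ages (Ma): Paleoarchean 3600, Mesoarchean 3200, Neoarchean 2800, Paleozoic 538.8, Mesozoic 251.902, Cenozoic 66.
Ordered oldest to youngest: Paleoarchean, Mesoarchean, Neoarchean, Paleozoic, Mesozoic, Cenozoic.
Span = 3600 − 0 = 3600 Myr.

Paleoarchean → Mesoarchean → Neoarchean → Paleozoic → Mesozoic → Cenozoic; total span 3600 Myr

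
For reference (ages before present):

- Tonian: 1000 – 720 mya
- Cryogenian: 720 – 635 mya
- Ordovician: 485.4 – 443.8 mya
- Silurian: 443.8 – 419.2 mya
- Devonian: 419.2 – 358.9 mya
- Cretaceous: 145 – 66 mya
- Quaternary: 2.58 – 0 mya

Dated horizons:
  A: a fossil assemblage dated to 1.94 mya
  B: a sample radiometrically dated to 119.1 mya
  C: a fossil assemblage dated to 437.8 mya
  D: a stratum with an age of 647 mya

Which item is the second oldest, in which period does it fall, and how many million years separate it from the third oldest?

C, in the Silurian; 318.7 million years to B

Larger Ma means older, so oldest first: D 647 > C 437.8 > B 119.1 > A 1.94.
Counting 2 along gives C (437.8 Ma); the excerpt puts that inside the Silurian, 443.8–419.2 Ma.
Next in line is B (119.1 Ma), and 437.8 − 119.1 = 318.7 Myr.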